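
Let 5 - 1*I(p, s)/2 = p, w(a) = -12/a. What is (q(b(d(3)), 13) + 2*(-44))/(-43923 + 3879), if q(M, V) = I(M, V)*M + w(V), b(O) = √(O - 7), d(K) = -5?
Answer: 211/130143 - 5*I*√3/10011 ≈ 0.0016213 - 0.00086507*I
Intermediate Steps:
b(O) = √(-7 + O)
I(p, s) = 10 - 2*p
q(M, V) = -12/V + M*(10 - 2*M) (q(M, V) = (10 - 2*M)*M - 12/V = M*(10 - 2*M) - 12/V = -12/V + M*(10 - 2*M))
(q(b(d(3)), 13) + 2*(-44))/(-43923 + 3879) = ((-12/13 - 2*(√(-7 - 5))² + 10*√(-7 - 5)) + 2*(-44))/(-43923 + 3879) = ((-12*1/13 - 2*(√(-12))² + 10*√(-12)) - 88)/(-40044) = ((-12/13 - 2*(2*I*√3)² + 10*(2*I*√3)) - 88)*(-1/40044) = ((-12/13 - 2*(-12) + 20*I*√3) - 88)*(-1/40044) = ((-12/13 + 24 + 20*I*√3) - 88)*(-1/40044) = ((300/13 + 20*I*√3) - 88)*(-1/40044) = (-844/13 + 20*I*√3)*(-1/40044) = 211/130143 - 5*I*√3/10011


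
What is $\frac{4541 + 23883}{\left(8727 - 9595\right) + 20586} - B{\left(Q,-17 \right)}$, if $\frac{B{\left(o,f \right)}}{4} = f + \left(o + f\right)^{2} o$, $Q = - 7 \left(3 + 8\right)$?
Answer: $\frac{26831834816}{9859} \approx 2.7216 \cdot 10^{6}$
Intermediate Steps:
$Q = -77$ ($Q = \left(-7\right) 11 = -77$)
$B{\left(o,f \right)} = 4 f + 4 o \left(f + o\right)^{2}$ ($B{\left(o,f \right)} = 4 \left(f + \left(o + f\right)^{2} o\right) = 4 \left(f + \left(f + o\right)^{2} o\right) = 4 \left(f + o \left(f + o\right)^{2}\right) = 4 f + 4 o \left(f + o\right)^{2}$)
$\frac{4541 + 23883}{\left(8727 - 9595\right) + 20586} - B{\left(Q,-17 \right)} = \frac{4541 + 23883}{\left(8727 - 9595\right) + 20586} - \left(4 \left(-17\right) + 4 \left(-77\right) \left(-17 - 77\right)^{2}\right) = \frac{28424}{\left(8727 - 9595\right) + 20586} - \left(-68 + 4 \left(-77\right) \left(-94\right)^{2}\right) = \frac{28424}{-868 + 20586} - \left(-68 + 4 \left(-77\right) 8836\right) = \frac{28424}{19718} - \left(-68 - 2721488\right) = 28424 \cdot \frac{1}{19718} - -2721556 = \frac{14212}{9859} + 2721556 = \frac{26831834816}{9859}$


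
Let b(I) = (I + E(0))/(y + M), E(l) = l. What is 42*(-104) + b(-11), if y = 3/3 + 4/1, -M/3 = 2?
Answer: -4357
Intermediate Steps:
M = -6 (M = -3*2 = -6)
y = 5 (y = 3*(⅓) + 4*1 = 1 + 4 = 5)
b(I) = -I (b(I) = (I + 0)/(5 - 6) = I/(-1) = I*(-1) = -I)
42*(-104) + b(-11) = 42*(-104) - 1*(-11) = -4368 + 11 = -4357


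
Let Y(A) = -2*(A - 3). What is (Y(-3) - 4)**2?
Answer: 64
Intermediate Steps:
Y(A) = 6 - 2*A (Y(A) = -2*(-3 + A) = 6 - 2*A)
(Y(-3) - 4)**2 = ((6 - 2*(-3)) - 4)**2 = ((6 + 6) - 4)**2 = (12 - 4)**2 = 8**2 = 64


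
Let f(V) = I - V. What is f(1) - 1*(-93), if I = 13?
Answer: 105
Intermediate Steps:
f(V) = 13 - V
f(1) - 1*(-93) = (13 - 1*1) - 1*(-93) = (13 - 1) + 93 = 12 + 93 = 105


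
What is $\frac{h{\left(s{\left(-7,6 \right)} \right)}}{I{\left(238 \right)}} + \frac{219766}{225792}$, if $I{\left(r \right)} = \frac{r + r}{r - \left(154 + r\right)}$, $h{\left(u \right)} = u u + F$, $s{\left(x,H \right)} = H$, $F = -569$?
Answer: $\frac{332822635}{1919232} \approx 173.41$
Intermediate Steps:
$h{\left(u \right)} = -569 + u^{2}$ ($h{\left(u \right)} = u u - 569 = u^{2} - 569 = -569 + u^{2}$)
$I{\left(r \right)} = - \frac{r}{77}$ ($I{\left(r \right)} = \frac{2 r}{-154} = 2 r \left(- \frac{1}{154}\right) = - \frac{r}{77}$)
$\frac{h{\left(s{\left(-7,6 \right)} \right)}}{I{\left(238 \right)}} + \frac{219766}{225792} = \frac{-569 + 6^{2}}{\left(- \frac{1}{77}\right) 238} + \frac{219766}{225792} = \frac{-569 + 36}{- \frac{34}{11}} + 219766 \cdot \frac{1}{225792} = \left(-533\right) \left(- \frac{11}{34}\right) + \frac{109883}{112896} = \frac{5863}{34} + \frac{109883}{112896} = \frac{332822635}{1919232}$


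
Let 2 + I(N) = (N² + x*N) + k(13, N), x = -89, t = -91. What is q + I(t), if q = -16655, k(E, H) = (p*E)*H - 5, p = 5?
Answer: -6197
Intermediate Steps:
k(E, H) = -5 + 5*E*H (k(E, H) = (5*E)*H - 5 = 5*E*H - 5 = -5 + 5*E*H)
I(N) = -7 + N² - 24*N (I(N) = -2 + ((N² - 89*N) + (-5 + 5*13*N)) = -2 + ((N² - 89*N) + (-5 + 65*N)) = -2 + (-5 + N² - 24*N) = -7 + N² - 24*N)
q + I(t) = -16655 + (-7 + (-91)² - 24*(-91)) = -16655 + (-7 + 8281 + 2184) = -16655 + 10458 = -6197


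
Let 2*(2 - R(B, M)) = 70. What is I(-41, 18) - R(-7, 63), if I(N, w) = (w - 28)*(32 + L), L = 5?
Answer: -337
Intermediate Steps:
R(B, M) = -33 (R(B, M) = 2 - 1/2*70 = 2 - 35 = -33)
I(N, w) = -1036 + 37*w (I(N, w) = (w - 28)*(32 + 5) = (-28 + w)*37 = -1036 + 37*w)
I(-41, 18) - R(-7, 63) = (-1036 + 37*18) - 1*(-33) = (-1036 + 666) + 33 = -370 + 33 = -337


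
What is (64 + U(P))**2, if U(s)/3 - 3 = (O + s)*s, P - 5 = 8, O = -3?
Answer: 214369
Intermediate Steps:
P = 13 (P = 5 + 8 = 13)
U(s) = 9 + 3*s*(-3 + s) (U(s) = 9 + 3*((-3 + s)*s) = 9 + 3*(s*(-3 + s)) = 9 + 3*s*(-3 + s))
(64 + U(P))**2 = (64 + (9 - 9*13 + 3*13**2))**2 = (64 + (9 - 117 + 3*169))**2 = (64 + (9 - 117 + 507))**2 = (64 + 399)**2 = 463**2 = 214369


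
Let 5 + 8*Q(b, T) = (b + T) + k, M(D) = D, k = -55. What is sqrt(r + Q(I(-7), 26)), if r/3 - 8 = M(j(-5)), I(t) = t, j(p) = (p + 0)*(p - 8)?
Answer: sqrt(3422)/4 ≈ 14.624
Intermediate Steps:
j(p) = p*(-8 + p)
Q(b, T) = -15/2 + T/8 + b/8 (Q(b, T) = -5/8 + ((b + T) - 55)/8 = -5/8 + ((T + b) - 55)/8 = -5/8 + (-55 + T + b)/8 = -5/8 + (-55/8 + T/8 + b/8) = -15/2 + T/8 + b/8)
r = 219 (r = 24 + 3*(-5*(-8 - 5)) = 24 + 3*(-5*(-13)) = 24 + 3*65 = 24 + 195 = 219)
sqrt(r + Q(I(-7), 26)) = sqrt(219 + (-15/2 + (1/8)*26 + (1/8)*(-7))) = sqrt(219 + (-15/2 + 13/4 - 7/8)) = sqrt(219 - 41/8) = sqrt(1711/8) = sqrt(3422)/4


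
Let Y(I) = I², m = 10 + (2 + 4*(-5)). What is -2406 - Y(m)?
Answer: -2470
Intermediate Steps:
m = -8 (m = 10 + (2 - 20) = 10 - 18 = -8)
-2406 - Y(m) = -2406 - 1*(-8)² = -2406 - 1*64 = -2406 - 64 = -2470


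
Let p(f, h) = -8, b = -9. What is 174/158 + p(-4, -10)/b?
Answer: 1415/711 ≈ 1.9902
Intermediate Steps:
174/158 + p(-4, -10)/b = 174/158 - 8/(-9) = 174*(1/158) - 8*(-1/9) = 87/79 + 8/9 = 1415/711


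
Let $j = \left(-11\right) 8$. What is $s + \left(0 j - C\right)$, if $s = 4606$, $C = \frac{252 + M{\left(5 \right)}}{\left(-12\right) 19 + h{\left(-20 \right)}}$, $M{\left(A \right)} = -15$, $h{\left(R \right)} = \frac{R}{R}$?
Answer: $\frac{1045799}{227} \approx 4607.0$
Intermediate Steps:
$j = -88$
$h{\left(R \right)} = 1$
$C = - \frac{237}{227}$ ($C = \frac{252 - 15}{\left(-12\right) 19 + 1} = \frac{237}{-228 + 1} = \frac{237}{-227} = 237 \left(- \frac{1}{227}\right) = - \frac{237}{227} \approx -1.0441$)
$s + \left(0 j - C\right) = 4606 + \left(0 \left(-88\right) - - \frac{237}{227}\right) = 4606 + \left(0 + \frac{237}{227}\right) = 4606 + \frac{237}{227} = \frac{1045799}{227}$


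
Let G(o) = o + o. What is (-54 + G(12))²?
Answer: 900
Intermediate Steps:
G(o) = 2*o
(-54 + G(12))² = (-54 + 2*12)² = (-54 + 24)² = (-30)² = 900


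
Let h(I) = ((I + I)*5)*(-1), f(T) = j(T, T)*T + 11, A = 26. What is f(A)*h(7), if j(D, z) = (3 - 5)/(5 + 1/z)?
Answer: -6230/131 ≈ -47.557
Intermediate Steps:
j(D, z) = -2/(5 + 1/z)
f(T) = 11 - 2*T²/(1 + 5*T) (f(T) = (-2*T/(1 + 5*T))*T + 11 = -2*T²/(1 + 5*T) + 11 = 11 - 2*T²/(1 + 5*T))
h(I) = -10*I (h(I) = ((2*I)*5)*(-1) = (10*I)*(-1) = -10*I)
f(A)*h(7) = ((11 - 2*26² + 55*26)/(1 + 5*26))*(-10*7) = ((11 - 2*676 + 1430)/(1 + 130))*(-70) = ((11 - 1352 + 1430)/131)*(-70) = ((1/131)*89)*(-70) = (89/131)*(-70) = -6230/131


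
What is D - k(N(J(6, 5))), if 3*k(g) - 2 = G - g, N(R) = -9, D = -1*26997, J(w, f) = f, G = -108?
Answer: -80894/3 ≈ -26965.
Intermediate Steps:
D = -26997
k(g) = -106/3 - g/3 (k(g) = ⅔ + (-108 - g)/3 = ⅔ + (-36 - g/3) = -106/3 - g/3)
D - k(N(J(6, 5))) = -26997 - (-106/3 - ⅓*(-9)) = -26997 - (-106/3 + 3) = -26997 - 1*(-97/3) = -26997 + 97/3 = -80894/3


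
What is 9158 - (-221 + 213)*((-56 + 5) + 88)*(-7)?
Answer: 7086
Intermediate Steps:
9158 - (-221 + 213)*((-56 + 5) + 88)*(-7) = 9158 - (-8*(-51 + 88))*(-7) = 9158 - (-8*37)*(-7) = 9158 - (-296)*(-7) = 9158 - 1*2072 = 9158 - 2072 = 7086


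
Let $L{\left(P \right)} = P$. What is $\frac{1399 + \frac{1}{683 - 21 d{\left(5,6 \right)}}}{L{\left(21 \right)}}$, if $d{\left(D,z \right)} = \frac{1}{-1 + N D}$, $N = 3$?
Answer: $\frac{635613}{9541} \approx 66.619$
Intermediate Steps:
$d{\left(D,z \right)} = \frac{1}{-1 + 3 D}$
$\frac{1399 + \frac{1}{683 - 21 d{\left(5,6 \right)}}}{L{\left(21 \right)}} = \frac{1399 + \frac{1}{683 - \frac{21}{-1 + 3 \cdot 5}}}{21} = \frac{1399 + \frac{1}{683 - \frac{21}{-1 + 15}}}{21} = \frac{1399 + \frac{1}{683 - \frac{21}{14}}}{21} = \frac{1399 + \frac{1}{683 - \frac{3}{2}}}{21} = \frac{1399 + \frac{1}{\frac{1363}{2}}}{21} = \frac{1399 + \frac{2}{1363}}{21} = \frac{1}{21} \cdot \frac{1906839}{1363} = \frac{635613}{9541}$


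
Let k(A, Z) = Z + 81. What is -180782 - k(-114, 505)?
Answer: -181368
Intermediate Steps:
k(A, Z) = 81 + Z
-180782 - k(-114, 505) = -180782 - (81 + 505) = -180782 - 1*586 = -180782 - 586 = -181368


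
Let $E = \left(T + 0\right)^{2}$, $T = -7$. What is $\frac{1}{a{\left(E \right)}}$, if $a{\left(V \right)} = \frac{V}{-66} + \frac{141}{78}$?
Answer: $\frac{429}{457} \approx 0.93873$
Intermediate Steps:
$E = 49$ ($E = \left(-7 + 0\right)^{2} = \left(-7\right)^{2} = 49$)
$a{\left(V \right)} = \frac{47}{26} - \frac{V}{66}$ ($a{\left(V \right)} = V \left(- \frac{1}{66}\right) + 141 \cdot \frac{1}{78} = - \frac{V}{66} + \frac{47}{26} = \frac{47}{26} - \frac{V}{66}$)
$\frac{1}{a{\left(E \right)}} = \frac{1}{\frac{47}{26} - \frac{49}{66}} = \frac{1}{\frac{457}{429}} = \frac{429}{457}$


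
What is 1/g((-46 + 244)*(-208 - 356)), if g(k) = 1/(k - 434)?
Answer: -112106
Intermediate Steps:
g(k) = 1/(-434 + k)
1/g((-46 + 244)*(-208 - 356)) = 1/(1/(-434 + (-46 + 244)*(-208 - 356))) = 1/(1/(-434 + 198*(-564))) = 1/(1/(-434 - 111672)) = 1/(1/(-112106)) = 1/(-1/112106) = -112106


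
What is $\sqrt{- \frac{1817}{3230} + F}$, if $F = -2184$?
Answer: $\frac{i \sqrt{22791322510}}{3230} \approx 46.739 i$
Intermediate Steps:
$\sqrt{- \frac{1817}{3230} + F} = \sqrt{- \frac{1817}{3230} - 2184} = \sqrt{- \frac{7056137}{3230}} = \frac{i \sqrt{22791322510}}{3230}$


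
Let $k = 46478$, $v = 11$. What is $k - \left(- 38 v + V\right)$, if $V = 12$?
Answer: $46884$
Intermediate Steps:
$k - \left(- 38 v + V\right) = 46478 - \left(\left(-38\right) 11 + 12\right) = 46478 - \left(-418 + 12\right) = 46478 - -406 = 46478 + 406 = 46884$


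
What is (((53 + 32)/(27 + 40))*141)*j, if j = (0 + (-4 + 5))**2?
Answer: 11985/67 ≈ 178.88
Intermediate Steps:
j = 1 (j = (0 + 1)**2 = 1**2 = 1)
(((53 + 32)/(27 + 40))*141)*j = (((53 + 32)/(27 + 40))*141)*1 = ((85/67)*141)*1 = (11985/67)*1 = 11985/67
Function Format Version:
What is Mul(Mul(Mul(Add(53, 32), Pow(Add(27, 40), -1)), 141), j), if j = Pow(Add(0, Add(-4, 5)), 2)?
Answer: Rational(11985, 67) ≈ 178.88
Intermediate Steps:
j = 1 (j = Pow(Add(0, 1), 2) = Pow(1, 2) = 1)
Mul(Mul(Mul(Add(53, 32), Pow(Add(27, 40), -1)), 141), j) = Mul(Mul(Mul(Add(53, 32), Pow(Add(27, 40), -1)), 141), 1) = Mul(Mul(Mul(85, Pow(67, -1)), 141), 1) = Mul(Mul(Mul(85, Rational(1, 67)), 141), 1) = Mul(Mul(Rational(85, 67), 141), 1) = Mul(Rational(11985, 67), 1) = Rational(11985, 67)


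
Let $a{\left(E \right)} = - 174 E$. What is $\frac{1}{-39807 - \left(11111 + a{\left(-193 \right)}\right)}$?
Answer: $- \frac{1}{84500} \approx -1.1834 \cdot 10^{-5}$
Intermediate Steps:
$\frac{1}{-39807 - \left(11111 + a{\left(-193 \right)}\right)} = \frac{1}{-39807 - \left(11111 - -33582\right)} = \frac{1}{-39807 - 44693} = \frac{1}{-84500} = - \frac{1}{84500}$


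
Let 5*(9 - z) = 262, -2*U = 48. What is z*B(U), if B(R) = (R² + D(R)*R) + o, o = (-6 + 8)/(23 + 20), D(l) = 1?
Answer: -5151146/215 ≈ -23959.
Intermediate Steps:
U = -24 (U = -½*48 = -24)
o = 2/43 ≈ 0.046512
B(R) = 2/43 + R + R² (B(R) = (R² + 1*R) + 2/43 = (R² + R) + 2/43 = (R + R²) + 2/43 = 2/43 + R + R²)
z = -217/5 (z = 9 - ⅕*262 = 9 - 262/5 = -217/5 ≈ -43.400)
z*B(U) = -217*(2/43 - 24 + (-24)²)/5 = -217*(2/43 - 24 + 576)/5 = -217/5*23738/43 = -5151146/215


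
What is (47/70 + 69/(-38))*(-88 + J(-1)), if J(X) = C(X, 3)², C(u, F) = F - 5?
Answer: 9132/95 ≈ 96.126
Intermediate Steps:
C(u, F) = -5 + F
J(X) = 4 (J(X) = (-5 + 3)² = (-2)² = 4)
(47/70 + 69/(-38))*(-88 + J(-1)) = (47/70 + 69/(-38))*(-88 + 4) = (47*(1/70) + 69*(-1/38))*(-84) = (47/70 - 69/38)*(-84) = -761/665*(-84) = 9132/95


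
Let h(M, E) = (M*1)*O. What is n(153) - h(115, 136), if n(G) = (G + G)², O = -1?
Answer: 93751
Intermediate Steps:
h(M, E) = -M (h(M, E) = (M*1)*(-1) = M*(-1) = -M)
n(G) = 4*G² (n(G) = (2*G)² = 4*G²)
n(153) - h(115, 136) = 4*153² - (-1)*115 = 4*23409 - 1*(-115) = 93636 + 115 = 93751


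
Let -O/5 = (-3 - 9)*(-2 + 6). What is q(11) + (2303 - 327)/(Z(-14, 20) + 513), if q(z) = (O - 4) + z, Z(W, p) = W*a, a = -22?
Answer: 204763/821 ≈ 249.41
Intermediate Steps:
O = 240 (O = -5*(-3 - 9)*(-2 + 6) = -(-60)*4 = -5*(-48) = 240)
Z(W, p) = -22*W (Z(W, p) = W*(-22) = -22*W)
q(z) = 236 + z (q(z) = (240 - 4) + z = 236 + z)
q(11) + (2303 - 327)/(Z(-14, 20) + 513) = (236 + 11) + (2303 - 327)/(-22*(-14) + 513) = 247 + 1976/(308 + 513) = 247 + 1976/821 = 204763/821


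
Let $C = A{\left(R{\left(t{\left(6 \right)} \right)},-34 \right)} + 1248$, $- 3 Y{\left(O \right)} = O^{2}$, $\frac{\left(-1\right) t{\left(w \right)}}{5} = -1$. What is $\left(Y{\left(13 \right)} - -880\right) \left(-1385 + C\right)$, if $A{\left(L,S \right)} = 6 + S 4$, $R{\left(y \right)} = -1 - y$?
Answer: $-219919$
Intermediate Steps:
$t{\left(w \right)} = 5$ ($t{\left(w \right)} = \left(-5\right) \left(-1\right) = 5$)
$A{\left(L,S \right)} = 6 + 4 S$
$Y{\left(O \right)} = - \frac{O^{2}}{3}$
$C = 1118$ ($C = \left(6 + 4 \left(-34\right)\right) + 1248 = \left(6 - 136\right) + 1248 = -130 + 1248 = 1118$)
$\left(Y{\left(13 \right)} - -880\right) \left(-1385 + C\right) = \left(- \frac{13^{2}}{3} - -880\right) \left(-1385 + 1118\right) = \left(\left(- \frac{1}{3}\right) 169 + \left(-795 + 1675\right)\right) \left(-267\right) = \left(- \frac{169}{3} + 880\right) \left(-267\right) = \frac{2471}{3} \left(-267\right) = -219919$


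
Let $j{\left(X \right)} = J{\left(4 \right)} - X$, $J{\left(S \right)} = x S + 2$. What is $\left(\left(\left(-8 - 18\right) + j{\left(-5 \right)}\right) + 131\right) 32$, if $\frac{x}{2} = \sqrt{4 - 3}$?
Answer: $3840$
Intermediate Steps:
$x = 2$ ($x = 2 \sqrt{4 - 3} = 2 \sqrt{1} = 2 \cdot 1 = 2$)
$J{\left(S \right)} = 2 + 2 S$ ($J{\left(S \right)} = 2 S + 2 = 2 + 2 S$)
$j{\left(X \right)} = 10 - X$ ($j{\left(X \right)} = \left(2 + 2 \cdot 4\right) - X = \left(2 + 8\right) - X = 10 - X$)
$\left(\left(\left(-8 - 18\right) + j{\left(-5 \right)}\right) + 131\right) 32 = \left(\left(\left(-8 - 18\right) + \left(10 - -5\right)\right) + 131\right) 32 = \left(\left(-26 + \left(10 + 5\right)\right) + 131\right) 32 = \left(\left(-26 + 15\right) + 131\right) 32 = \left(-11 + 131\right) 32 = 120 \cdot 32 = 3840$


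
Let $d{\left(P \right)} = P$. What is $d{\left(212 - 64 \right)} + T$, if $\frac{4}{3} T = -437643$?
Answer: $- \frac{1312337}{4} \approx -3.2808 \cdot 10^{5}$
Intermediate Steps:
$T = - \frac{1312929}{4}$ ($T = \frac{3}{4} \left(-437643\right) = - \frac{1312929}{4} \approx -3.2823 \cdot 10^{5}$)
$d{\left(212 - 64 \right)} + T = \left(212 - 64\right) - \frac{1312929}{4} = 148 - \frac{1312929}{4} = - \frac{1312337}{4}$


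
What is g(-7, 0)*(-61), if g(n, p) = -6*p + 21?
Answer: -1281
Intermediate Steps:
g(n, p) = 21 - 6*p
g(-7, 0)*(-61) = (21 - 6*0)*(-61) = (21 + 0)*(-61) = 21*(-61) = -1281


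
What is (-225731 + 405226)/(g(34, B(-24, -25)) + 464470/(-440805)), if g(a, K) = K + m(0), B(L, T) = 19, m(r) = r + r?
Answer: 3164891739/316433 ≈ 10002.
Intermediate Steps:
m(r) = 2*r
g(a, K) = K (g(a, K) = K + 2*0 = K + 0 = K)
(-225731 + 405226)/(g(34, B(-24, -25)) + 464470/(-440805)) = (-225731 + 405226)/(19 + 464470/(-440805)) = 179495/(19 + 464470*(-1/440805)) = 179495/(19 - 92894/88161) = 179495/(1582165/88161) = 179495*(88161/1582165) = 3164891739/316433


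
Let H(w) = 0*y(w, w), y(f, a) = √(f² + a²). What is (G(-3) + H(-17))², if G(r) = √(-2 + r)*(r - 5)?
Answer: -320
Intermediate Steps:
y(f, a) = √(a² + f²)
H(w) = 0 (H(w) = 0*√(w² + w²) = 0*√(2*w²) = 0*(√2*√(w²)) = 0)
G(r) = √(-2 + r)*(-5 + r)
(G(-3) + H(-17))² = (√(-2 - 3)*(-5 - 3) + 0)² = (√(-5)*(-8) + 0)² = ((I*√5)*(-8) + 0)² = (-8*I*√5 + 0)² = (-8*I*√5)² = -320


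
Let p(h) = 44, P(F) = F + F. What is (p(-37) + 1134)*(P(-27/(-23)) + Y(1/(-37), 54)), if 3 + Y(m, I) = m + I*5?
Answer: 269988176/851 ≈ 3.1726e+5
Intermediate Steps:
Y(m, I) = -3 + m + 5*I (Y(m, I) = -3 + (m + I*5) = -3 + (m + 5*I) = -3 + m + 5*I)
P(F) = 2*F
(p(-37) + 1134)*(P(-27/(-23)) + Y(1/(-37), 54)) = (44 + 1134)*(2*(-27/(-23)) + (-3 + 1/(-37) + 5*54)) = 1178*(2*(-27*(-1/23)) + (-3 + 1*(-1/37) + 270)) = 1178*(2*(27/23) + (-3 - 1/37 + 270)) = 1178*(54/23 + 9878/37) = 1178*(229192/851) = 269988176/851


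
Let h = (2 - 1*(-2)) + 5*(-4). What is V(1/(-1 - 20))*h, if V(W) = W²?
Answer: -16/441 ≈ -0.036281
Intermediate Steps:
h = -16 (h = (2 + 2) - 20 = 4 - 20 = -16)
V(1/(-1 - 20))*h = (1/(-1 - 20))²*(-16) = (1/(-21))²*(-16) = (-1/21)²*(-16) = (1/441)*(-16) = -16/441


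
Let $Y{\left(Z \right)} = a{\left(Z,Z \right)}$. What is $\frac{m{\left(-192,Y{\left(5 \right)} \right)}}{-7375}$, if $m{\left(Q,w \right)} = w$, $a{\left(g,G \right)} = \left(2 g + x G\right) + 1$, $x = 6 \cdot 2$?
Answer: $- \frac{71}{7375} \approx -0.0096271$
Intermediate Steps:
$x = 12$
$a{\left(g,G \right)} = 1 + 2 g + 12 G$ ($a{\left(g,G \right)} = \left(2 g + 12 G\right) + 1 = 1 + 2 g + 12 G$)
$Y{\left(Z \right)} = 1 + 14 Z$ ($Y{\left(Z \right)} = 1 + 2 Z + 12 Z = 1 + 14 Z$)
$\frac{m{\left(-192,Y{\left(5 \right)} \right)}}{-7375} = \frac{1 + 14 \cdot 5}{-7375} = \left(1 + 70\right) \left(- \frac{1}{7375}\right) = 71 \left(- \frac{1}{7375}\right) = - \frac{71}{7375}$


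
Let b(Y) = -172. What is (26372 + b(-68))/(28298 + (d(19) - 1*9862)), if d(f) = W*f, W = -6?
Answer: 13100/9161 ≈ 1.4300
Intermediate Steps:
d(f) = -6*f
(26372 + b(-68))/(28298 + (d(19) - 1*9862)) = (26372 - 172)/(28298 + (-6*19 - 1*9862)) = 26200/(28298 + (-114 - 9862)) = 26200/(28298 - 9976) = 26200/18322 = 26200*(1/18322) = 13100/9161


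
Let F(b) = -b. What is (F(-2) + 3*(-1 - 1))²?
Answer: 16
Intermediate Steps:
(F(-2) + 3*(-1 - 1))² = (-1*(-2) + 3*(-1 - 1))² = (2 + 3*(-2))² = (2 - 6)² = (-4)² = 16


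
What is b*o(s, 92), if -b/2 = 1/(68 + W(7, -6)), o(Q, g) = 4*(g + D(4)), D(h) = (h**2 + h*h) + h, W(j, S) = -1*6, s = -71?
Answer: -512/31 ≈ -16.516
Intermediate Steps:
W(j, S) = -6
D(h) = h + 2*h**2 (D(h) = (h**2 + h**2) + h = 2*h**2 + h = h + 2*h**2)
o(Q, g) = 144 + 4*g (o(Q, g) = 4*(g + 4*(1 + 2*4)) = 4*(g + 4*(1 + 8)) = 4*(g + 4*9) = 4*(g + 36) = 4*(36 + g) = 144 + 4*g)
b = -1/31 (b = -2/(68 - 6) = -2/62 = -2*1/62 = -1/31 ≈ -0.032258)
b*o(s, 92) = -(144 + 4*92)/31 = -(144 + 368)/31 = -1/31*512 = -512/31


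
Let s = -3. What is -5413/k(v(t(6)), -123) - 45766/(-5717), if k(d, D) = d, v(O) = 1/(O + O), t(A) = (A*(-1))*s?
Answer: -1114014590/5717 ≈ -1.9486e+5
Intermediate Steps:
t(A) = 3*A (t(A) = (A*(-1))*(-3) = -A*(-3) = 3*A)
v(O) = 1/(2*O)
-5413/k(v(t(6)), -123) - 45766/(-5717) = -5413/(1/(2*((3*6)))) - 45766/(-5717) = -5413/((½)/18) - 45766*(-1/5717) = -5413/((½)*(1/18)) + 45766/5717 = -5413/1/36 + 45766/5717 = -5413*36 + 45766/5717 = -194868 + 45766/5717 = -1114014590/5717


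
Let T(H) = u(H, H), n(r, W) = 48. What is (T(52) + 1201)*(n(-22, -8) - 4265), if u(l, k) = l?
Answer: -5283901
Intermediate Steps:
T(H) = H
(T(52) + 1201)*(n(-22, -8) - 4265) = (52 + 1201)*(48 - 4265) = 1253*(-4217) = -5283901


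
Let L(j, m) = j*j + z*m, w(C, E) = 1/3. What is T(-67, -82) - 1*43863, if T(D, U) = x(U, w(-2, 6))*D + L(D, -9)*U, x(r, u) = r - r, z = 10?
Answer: -404581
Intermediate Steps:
w(C, E) = ⅓
L(j, m) = j² + 10*m (L(j, m) = j*j + 10*m = j² + 10*m)
x(r, u) = 0
T(D, U) = U*(-90 + D²) (T(D, U) = 0*D + (D² + 10*(-9))*U = 0 + (D² - 90)*U = 0 + (-90 + D²)*U = 0 + U*(-90 + D²) = U*(-90 + D²))
T(-67, -82) - 1*43863 = -82*(-90 + (-67)²) - 1*43863 = -82*(-90 + 4489) - 43863 = -82*4399 - 43863 = -360718 - 43863 = -404581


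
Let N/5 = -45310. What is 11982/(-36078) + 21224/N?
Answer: -290020131/681122575 ≈ -0.42580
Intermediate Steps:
N = -226550 (N = 5*(-45310) = -226550)
11982/(-36078) + 21224/N = 11982/(-36078) + 21224/(-226550) = 11982*(-1/36078) + 21224*(-1/226550) = -1997/6013 - 10612/113275 = -290020131/681122575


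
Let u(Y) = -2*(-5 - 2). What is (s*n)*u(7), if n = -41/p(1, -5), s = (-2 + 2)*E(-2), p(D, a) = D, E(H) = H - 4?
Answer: 0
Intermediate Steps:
E(H) = -4 + H
u(Y) = 14 (u(Y) = -2*(-7) = 14)
s = 0 (s = (-2 + 2)*(-4 - 2) = 0*(-6) = 0)
n = -41 (n = -41/1 = -41*1 = -41)
(s*n)*u(7) = (0*(-41))*14 = 0*14 = 0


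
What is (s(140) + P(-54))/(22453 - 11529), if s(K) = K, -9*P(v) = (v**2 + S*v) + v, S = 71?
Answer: 62/2731 ≈ 0.022702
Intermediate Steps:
P(v) = -8*v - v**2/9 (P(v) = -((v**2 + 71*v) + v)/9 = -(v**2 + 72*v)/9 = -8*v - v**2/9)
(s(140) + P(-54))/(22453 - 11529) = (140 - 1/9*(-54)*(72 - 54))/(22453 - 11529) = (140 - 1/9*(-54)*18)/10924 = (140 + 108)*(1/10924) = 248*(1/10924) = 62/2731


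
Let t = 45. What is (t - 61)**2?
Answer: 256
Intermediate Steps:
(t - 61)**2 = (45 - 61)**2 = (-16)**2 = 256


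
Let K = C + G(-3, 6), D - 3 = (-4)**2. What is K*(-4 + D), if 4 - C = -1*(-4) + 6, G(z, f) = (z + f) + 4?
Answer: 15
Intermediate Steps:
D = 19 (D = 3 + (-4)**2 = 3 + 16 = 19)
G(z, f) = 4 + f + z (G(z, f) = (f + z) + 4 = 4 + f + z)
C = -6 (C = 4 - (-1*(-4) + 6) = 4 - (4 + 6) = 4 - 1*10 = 4 - 10 = -6)
K = 1 (K = -6 + (4 + 6 - 3) = -6 + 7 = 1)
K*(-4 + D) = 1*(-4 + 19) = 1*15 = 15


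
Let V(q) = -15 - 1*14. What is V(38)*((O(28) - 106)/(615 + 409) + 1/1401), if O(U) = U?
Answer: 1569683/717312 ≈ 2.1883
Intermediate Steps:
V(q) = -29 (V(q) = -15 - 14 = -29)
V(38)*((O(28) - 106)/(615 + 409) + 1/1401) = -29*((28 - 106)/(615 + 409) + 1/1401) = -29*(-78/1024 + 1/1401) = -29*(-78*1/1024 + 1/1401) = -29*(-39/512 + 1/1401) = -29*(-54127/717312) = 1569683/717312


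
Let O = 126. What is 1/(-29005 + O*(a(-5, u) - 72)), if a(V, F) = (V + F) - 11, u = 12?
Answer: -1/38581 ≈ -2.5919e-5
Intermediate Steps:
a(V, F) = -11 + F + V (a(V, F) = (F + V) - 11 = -11 + F + V)
1/(-29005 + O*(a(-5, u) - 72)) = 1/(-29005 + 126*((-11 + 12 - 5) - 72)) = 1/(-29005 + 126*(-4 - 72)) = 1/(-29005 + 126*(-76)) = 1/(-29005 - 9576) = 1/(-38581) = -1/38581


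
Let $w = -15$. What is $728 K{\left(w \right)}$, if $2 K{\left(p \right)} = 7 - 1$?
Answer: $2184$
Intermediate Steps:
$K{\left(p \right)} = 3$ ($K{\left(p \right)} = \frac{7 - 1}{2} = \frac{1}{2} \cdot 6 = 3$)
$728 K{\left(w \right)} = 728 \cdot 3 = 2184$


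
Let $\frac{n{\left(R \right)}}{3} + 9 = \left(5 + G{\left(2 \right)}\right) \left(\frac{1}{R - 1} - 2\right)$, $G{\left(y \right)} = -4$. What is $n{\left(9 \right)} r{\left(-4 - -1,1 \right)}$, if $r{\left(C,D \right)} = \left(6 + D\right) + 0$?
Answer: $- \frac{1827}{8} \approx -228.38$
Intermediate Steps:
$r{\left(C,D \right)} = 6 + D$
$n{\left(R \right)} = -33 + \frac{3}{-1 + R}$ ($n{\left(R \right)} = -27 + 3 \left(5 - 4\right) \left(\frac{1}{R - 1} - 2\right) = -27 + 3 \cdot 1 \left(\frac{1}{-1 + R} - 2\right) = -27 + 3 \cdot 1 \left(-2 + \frac{1}{-1 + R}\right) = -27 + 3 \left(-2 + \frac{1}{-1 + R}\right) = -27 - \left(6 - \frac{3}{-1 + R}\right) = -33 + \frac{3}{-1 + R}$)
$n{\left(9 \right)} r{\left(-4 - -1,1 \right)} = \frac{3 \left(12 - 99\right)}{-1 + 9} \left(6 + 1\right) = \frac{3 \left(12 - 99\right)}{8} \cdot 7 = 3 \cdot \frac{1}{8} \left(-87\right) 7 = \left(- \frac{261}{8}\right) 7 = - \frac{1827}{8}$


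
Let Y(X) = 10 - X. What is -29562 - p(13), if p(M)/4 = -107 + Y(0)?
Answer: -29174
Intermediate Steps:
p(M) = -388 (p(M) = 4*(-107 + (10 - 1*0)) = 4*(-107 + (10 + 0)) = 4*(-107 + 10) = 4*(-97) = -388)
-29562 - p(13) = -29562 - 1*(-388) = -29562 + 388 = -29174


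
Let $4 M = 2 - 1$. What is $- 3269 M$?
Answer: $- \frac{3269}{4} \approx -817.25$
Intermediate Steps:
$M = \frac{1}{4}$ ($M = \frac{2 - 1}{4} = \frac{1}{4} \cdot 1 = \frac{1}{4} \approx 0.25$)
$- 3269 M = \left(-3269\right) \frac{1}{4} = - \frac{3269}{4}$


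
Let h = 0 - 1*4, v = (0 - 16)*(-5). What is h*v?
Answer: -320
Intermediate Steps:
v = 80 (v = -16*(-5) = 80)
h = -4 (h = 0 - 4 = -4)
h*v = -4*80 = -320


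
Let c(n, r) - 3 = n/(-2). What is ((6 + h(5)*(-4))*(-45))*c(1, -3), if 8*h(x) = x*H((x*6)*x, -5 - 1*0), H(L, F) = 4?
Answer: 450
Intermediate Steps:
h(x) = x/2 (h(x) = (x*4)/8 = (4*x)/8 = x/2)
c(n, r) = 3 - n/2 (c(n, r) = 3 + n/(-2) = 3 + n*(-½) = 3 - n/2)
((6 + h(5)*(-4))*(-45))*c(1, -3) = ((6 + ((½)*5)*(-4))*(-45))*(3 - ½*1) = ((6 + (5/2)*(-4))*(-45))*(3 - ½) = ((6 - 10)*(-45))*(5/2) = -4*(-45)*(5/2) = 180*(5/2) = 450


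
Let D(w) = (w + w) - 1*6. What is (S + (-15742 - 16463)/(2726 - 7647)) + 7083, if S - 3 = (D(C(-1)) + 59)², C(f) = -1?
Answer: 2510628/259 ≈ 9693.5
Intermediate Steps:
D(w) = -6 + 2*w (D(w) = 2*w - 6 = -6 + 2*w)
S = 2604 (S = 3 + ((-6 + 2*(-1)) + 59)² = 3 + ((-6 - 2) + 59)² = 3 + (-8 + 59)² = 3 + 51² = 3 + 2601 = 2604)
(S + (-15742 - 16463)/(2726 - 7647)) + 7083 = (2604 + (-15742 - 16463)/(2726 - 7647)) + 7083 = (2604 - 32205/(-4921)) + 7083 = (2604 - 32205*(-1/4921)) + 7083 = (2604 + 1695/259) + 7083 = 676131/259 + 7083 = 2510628/259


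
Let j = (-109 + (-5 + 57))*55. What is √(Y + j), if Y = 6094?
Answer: √2959 ≈ 54.397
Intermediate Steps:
j = -3135 (j = (-109 + 52)*55 = -57*55 = -3135)
√(Y + j) = √(6094 - 3135) = √2959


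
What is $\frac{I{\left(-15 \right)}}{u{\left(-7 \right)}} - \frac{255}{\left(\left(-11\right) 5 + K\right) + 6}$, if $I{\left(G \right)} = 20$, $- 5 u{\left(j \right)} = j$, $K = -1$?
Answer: $\frac{1357}{70} \approx 19.386$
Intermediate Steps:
$u{\left(j \right)} = - \frac{j}{5}$
$\frac{I{\left(-15 \right)}}{u{\left(-7 \right)}} - \frac{255}{\left(\left(-11\right) 5 + K\right) + 6} = \frac{20}{\left(- \frac{1}{5}\right) \left(-7\right)} - \frac{255}{\left(\left(-11\right) 5 - 1\right) + 6} = \frac{20}{\frac{7}{5}} - \frac{255}{\left(-55 - 1\right) + 6} = 20 \cdot \frac{5}{7} - \frac{255}{-56 + 6} = \frac{100}{7} - \frac{255}{-50} = \frac{100}{7} - - \frac{51}{10} = \frac{100}{7} + \frac{51}{10} = \frac{1357}{70}$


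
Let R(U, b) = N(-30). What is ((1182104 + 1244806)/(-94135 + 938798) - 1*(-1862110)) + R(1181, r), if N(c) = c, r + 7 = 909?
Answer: 1572832505950/844663 ≈ 1.8621e+6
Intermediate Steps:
r = 902 (r = -7 + 909 = 902)
R(U, b) = -30
((1182104 + 1244806)/(-94135 + 938798) - 1*(-1862110)) + R(1181, r) = ((1182104 + 1244806)/(-94135 + 938798) - 1*(-1862110)) - 30 = (2426910/844663 + 1862110) - 30 = 1572857845840/844663 - 30 = 1572832505950/844663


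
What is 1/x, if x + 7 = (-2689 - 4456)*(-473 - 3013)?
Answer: 1/24907463 ≈ 4.0149e-8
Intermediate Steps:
x = 24907463 (x = -7 + (-2689 - 4456)*(-473 - 3013) = -7 - 7145*(-3486) = -7 + 24907470 = 24907463)
1/x = 1/24907463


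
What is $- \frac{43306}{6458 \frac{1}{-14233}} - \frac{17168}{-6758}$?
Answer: $\frac{1041392094207}{10910791} \approx 95446.0$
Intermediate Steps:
$- \frac{43306}{6458 \frac{1}{-14233}} - \frac{17168}{-6758} = - \frac{43306}{6458 \left(- \frac{1}{14233}\right)} - - \frac{8584}{3379} = - \frac{43306}{- \frac{6458}{14233}} + \frac{8584}{3379} = \left(-43306\right) \left(- \frac{14233}{6458}\right) + \frac{8584}{3379} = \frac{308187149}{3229} + \frac{8584}{3379} = \frac{1041392094207}{10910791}$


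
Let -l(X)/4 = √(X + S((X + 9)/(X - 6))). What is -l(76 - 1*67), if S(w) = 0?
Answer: 12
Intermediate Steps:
l(X) = -4*√X (l(X) = -4*√(X + 0) = -4*√X)
-l(76 - 1*67) = -(-4)*√(76 - 1*67) = -(-4)*√(76 - 67) = -(-4)*√9 = -(-4)*3 = -1*(-12) = 12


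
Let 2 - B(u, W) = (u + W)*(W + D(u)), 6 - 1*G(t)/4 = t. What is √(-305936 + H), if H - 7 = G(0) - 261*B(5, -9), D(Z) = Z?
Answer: I*√302251 ≈ 549.77*I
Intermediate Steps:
G(t) = 24 - 4*t
B(u, W) = 2 - (W + u)² (B(u, W) = 2 - (u + W)*(W + u) = 2 - (W + u)*(W + u) = 2 - (W + u)²)
H = 3685 (H = 7 + ((24 - 4*0) - 261*(2 - 1*(-9)² - 1*5² - 2*(-9)*5)) = 7 + ((24 + 0) - 261*(2 - 1*81 - 1*25 + 90)) = 7 + (24 - 261*(2 - 81 - 25 + 90)) = 7 + (24 - 261*(-14)) = 7 + (24 + 3654) = 7 + 3678 = 3685)
√(-305936 + H) = √(-305936 + 3685) = √(-302251) = I*√302251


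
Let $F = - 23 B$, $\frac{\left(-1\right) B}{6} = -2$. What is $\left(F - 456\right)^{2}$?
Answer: $535824$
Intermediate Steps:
$B = 12$ ($B = \left(-6\right) \left(-2\right) = 12$)
$F = -276$ ($F = \left(-23\right) 12 = -276$)
$\left(F - 456\right)^{2} = \left(-276 - 456\right)^{2} = \left(-732\right)^{2} = 535824$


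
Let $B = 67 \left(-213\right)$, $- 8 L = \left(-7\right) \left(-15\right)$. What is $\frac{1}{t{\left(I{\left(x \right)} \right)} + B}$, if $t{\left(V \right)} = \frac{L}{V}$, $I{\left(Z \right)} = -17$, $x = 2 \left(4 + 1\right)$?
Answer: $- \frac{136}{1940751} \approx -7.0076 \cdot 10^{-5}$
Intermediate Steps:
$x = 10$ ($x = 2 \cdot 5 = 10$)
$L = - \frac{105}{8}$ ($L = - \frac{\left(-7\right) \left(-15\right)}{8} = \left(- \frac{1}{8}\right) 105 = - \frac{105}{8} \approx -13.125$)
$B = -14271$
$t{\left(V \right)} = - \frac{105}{8 V}$
$\frac{1}{t{\left(I{\left(x \right)} \right)} + B} = \frac{1}{- \frac{105}{8 \left(-17\right)} - 14271} = \frac{1}{\left(- \frac{105}{8}\right) \left(- \frac{1}{17}\right) - 14271} = \frac{1}{\frac{105}{136} - 14271} = \frac{1}{- \frac{1940751}{136}} = - \frac{136}{1940751}$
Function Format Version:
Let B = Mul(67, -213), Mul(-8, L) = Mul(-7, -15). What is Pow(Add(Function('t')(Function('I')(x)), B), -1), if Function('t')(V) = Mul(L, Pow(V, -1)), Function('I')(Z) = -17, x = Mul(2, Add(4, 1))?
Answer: Rational(-136, 1940751) ≈ -7.0076e-5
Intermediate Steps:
x = 10 (x = Mul(2, 5) = 10)
L = Rational(-105, 8) (L = Mul(Rational(-1, 8), Mul(-7, -15)) = Mul(Rational(-1, 8), 105) = Rational(-105, 8) ≈ -13.125)
B = -14271
Function('t')(V) = Mul(Rational(-105, 8), Pow(V, -1))
Pow(Add(Function('t')(Function('I')(x)), B), -1) = Pow(Add(Mul(Rational(-105, 8), Pow(-17, -1)), -14271), -1) = Pow(Add(Mul(Rational(-105, 8), Rational(-1, 17)), -14271), -1) = Pow(Add(Rational(105, 136), -14271), -1) = Pow(Rational(-1940751, 136), -1) = Rational(-136, 1940751)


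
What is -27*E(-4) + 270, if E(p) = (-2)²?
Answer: 162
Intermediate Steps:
E(p) = 4
-27*E(-4) + 270 = -27*4 + 270 = -108 + 270 = 162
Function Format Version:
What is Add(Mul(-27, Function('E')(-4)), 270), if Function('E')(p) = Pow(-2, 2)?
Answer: 162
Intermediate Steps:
Function('E')(p) = 4
Add(Mul(-27, Function('E')(-4)), 270) = Add(Mul(-27, 4), 270) = Add(-108, 270) = 162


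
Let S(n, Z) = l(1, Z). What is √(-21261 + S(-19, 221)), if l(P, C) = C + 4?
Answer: 2*I*√5259 ≈ 145.04*I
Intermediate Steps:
l(P, C) = 4 + C
S(n, Z) = 4 + Z
√(-21261 + S(-19, 221)) = √(-21261 + (4 + 221)) = √(-21261 + 225) = √(-21036) = 2*I*√5259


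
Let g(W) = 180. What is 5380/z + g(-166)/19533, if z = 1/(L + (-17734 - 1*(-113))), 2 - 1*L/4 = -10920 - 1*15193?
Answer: 3041898962080/6511 ≈ 4.6719e+8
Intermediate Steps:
L = 104460 (L = 8 - 4*(-10920 - 1*15193) = 8 - 4*(-10920 - 15193) = 8 - 4*(-26113) = 8 + 104452 = 104460)
z = 1/86839 (z = 1/(104460 + (-17734 - 1*(-113))) = 1/(104460 + (-17734 + 113)) = 1/(104460 - 17621) = 1/86839 ≈ 1.1516e-5)
5380/z + g(-166)/19533 = 5380/(1/86839) + 180/19533 = 5380*86839 + 180*(1/19533) = 467193820 + 60/6511 = 3041898962080/6511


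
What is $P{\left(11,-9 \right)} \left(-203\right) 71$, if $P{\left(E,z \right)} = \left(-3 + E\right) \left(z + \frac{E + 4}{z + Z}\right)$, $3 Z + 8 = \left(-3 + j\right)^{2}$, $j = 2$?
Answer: $\frac{20235852}{17} \approx 1.1903 \cdot 10^{6}$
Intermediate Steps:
$Z = - \frac{7}{3}$ ($Z = - \frac{8}{3} + \frac{\left(-3 + 2\right)^{2}}{3} = - \frac{8}{3} + \frac{\left(-1\right)^{2}}{3} = - \frac{8}{3} + \frac{1}{3} \cdot 1 = - \frac{8}{3} + \frac{1}{3} = - \frac{7}{3} \approx -2.3333$)
$P{\left(E,z \right)} = \left(-3 + E\right) \left(z + \frac{4 + E}{- \frac{7}{3} + z}\right)$ ($P{\left(E,z \right)} = \left(-3 + E\right) \left(z + \frac{E + 4}{z - \frac{7}{3}}\right) = \left(-3 + E\right) \left(z + \frac{4 + E}{- \frac{7}{3} + z}\right)$)
$P{\left(11,-9 \right)} \left(-203\right) 71 = \frac{-36 - 9 \left(-9\right)^{2} + 3 \cdot 11 + 3 \cdot 11^{2} + 21 \left(-9\right) - 77 \left(-9\right) + 3 \cdot 11 \left(-9\right)^{2}}{-7 + 3 \left(-9\right)} \left(-203\right) 71 = \frac{-36 - 729 + 33 + 3 \cdot 121 - 189 + 693 + 3 \cdot 11 \cdot 81}{-7 - 27} \left(-203\right) 71 = \frac{-36 - 729 + 33 + 363 - 189 + 693 + 2673}{-34} \left(-203\right) 71 = \left(- \frac{1}{34}\right) 2808 \left(-203\right) 71 = \left(- \frac{1404}{17}\right) \left(-203\right) 71 = \frac{285012}{17} \cdot 71 = \frac{20235852}{17}$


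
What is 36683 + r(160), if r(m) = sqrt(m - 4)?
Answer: 36683 + 2*sqrt(39) ≈ 36696.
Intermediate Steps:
r(m) = sqrt(-4 + m)
36683 + r(160) = 36683 + sqrt(-4 + 160) = 36683 + sqrt(156) = 36683 + 2*sqrt(39)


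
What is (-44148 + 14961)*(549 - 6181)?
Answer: 164381184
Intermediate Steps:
(-44148 + 14961)*(549 - 6181) = -29187*(-5632) = 164381184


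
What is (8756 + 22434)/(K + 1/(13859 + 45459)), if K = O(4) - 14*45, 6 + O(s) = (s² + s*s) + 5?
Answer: -1850128420/35531481 ≈ -52.070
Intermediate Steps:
O(s) = -1 + 2*s² (O(s) = -6 + ((s² + s*s) + 5) = -6 + ((s² + s²) + 5) = -6 + (2*s² + 5) = -6 + (5 + 2*s²) = -1 + 2*s²)
K = -599 (K = (-1 + 2*4²) - 14*45 = (-1 + 2*16) - 630 = (-1 + 32) - 630 = 31 - 630 = -599)
(8756 + 22434)/(K + 1/(13859 + 45459)) = (8756 + 22434)/(-599 + 1/(13859 + 45459)) = 31190/(-599 + 1/59318) = 31190/(-35531481/59318) = 31190*(-59318/35531481) = -1850128420/35531481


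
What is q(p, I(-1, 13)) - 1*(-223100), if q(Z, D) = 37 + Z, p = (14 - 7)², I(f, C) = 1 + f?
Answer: 223186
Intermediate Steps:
p = 49 (p = 7² = 49)
q(p, I(-1, 13)) - 1*(-223100) = (37 + 49) - 1*(-223100) = 86 + 223100 = 223186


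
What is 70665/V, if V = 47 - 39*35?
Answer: -70665/1318 ≈ -53.615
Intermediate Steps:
V = -1318 (V = 47 - 1365 = -1318)
70665/V = 70665/(-1318) = 70665*(-1/1318) = -70665/1318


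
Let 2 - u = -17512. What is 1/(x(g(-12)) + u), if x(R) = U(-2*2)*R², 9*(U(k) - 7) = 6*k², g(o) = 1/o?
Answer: 432/7566101 ≈ 5.7097e-5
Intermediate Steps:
U(k) = 7 + 2*k²/3 (U(k) = 7 + (6*k²)/9 = 7 + 2*k²/3)
u = 17514 (u = 2 - 1*(-17512) = 2 + 17512 = 17514)
x(R) = 53*R²/3 (x(R) = (7 + 2*(-2*2)²/3)*R² = (7 + (⅔)*(-4)²)*R² = (7 + (⅔)*16)*R² = (7 + 32/3)*R² = 53*R²/3)
1/(x(g(-12)) + u) = 1/(53*(1/(-12))²/3 + 17514) = 1/(53*(-1/12)²/3 + 17514) = 1/((53/3)*(1/144) + 17514) = 1/(53/432 + 17514) = 1/(7566101/432) = 432/7566101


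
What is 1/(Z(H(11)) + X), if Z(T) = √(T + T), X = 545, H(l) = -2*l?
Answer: 545/297069 - 2*I*√11/297069 ≈ 0.0018346 - 2.2329e-5*I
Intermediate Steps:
Z(T) = √2*√T (Z(T) = √(2*T) = √2*√T)
1/(Z(H(11)) + X) = 1/(√2*√(-2*11) + 545) = 1/(√2*√(-22) + 545) = 1/(√2*(I*√22) + 545) = 1/(2*I*√11 + 545) = 1/(545 + 2*I*√11)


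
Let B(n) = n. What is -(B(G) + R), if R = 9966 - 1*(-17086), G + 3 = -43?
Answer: -27006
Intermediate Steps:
G = -46 (G = -3 - 43 = -46)
R = 27052 (R = 9966 + 17086 = 27052)
-(B(G) + R) = -(-46 + 27052) = -1*27006 = -27006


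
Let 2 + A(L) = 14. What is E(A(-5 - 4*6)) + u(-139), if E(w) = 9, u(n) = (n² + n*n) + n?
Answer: 38512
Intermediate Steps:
A(L) = 12 (A(L) = -2 + 14 = 12)
u(n) = n + 2*n² (u(n) = (n² + n²) + n = 2*n² + n = n + 2*n²)
E(A(-5 - 4*6)) + u(-139) = 9 - 139*(1 + 2*(-139)) = 9 - 139*(1 - 278) = 9 - 139*(-277) = 9 + 38503 = 38512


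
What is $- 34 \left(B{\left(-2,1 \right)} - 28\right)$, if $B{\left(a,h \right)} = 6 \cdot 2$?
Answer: $544$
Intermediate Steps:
$B{\left(a,h \right)} = 12$
$- 34 \left(B{\left(-2,1 \right)} - 28\right) = - 34 \left(12 - 28\right) = \left(-34\right) \left(-16\right) = 544$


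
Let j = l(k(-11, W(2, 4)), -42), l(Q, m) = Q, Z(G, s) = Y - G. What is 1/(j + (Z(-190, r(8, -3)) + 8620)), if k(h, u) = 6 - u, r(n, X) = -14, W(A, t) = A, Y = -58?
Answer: 1/8756 ≈ 0.00011421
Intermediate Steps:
Z(G, s) = -58 - G
j = 4 (j = 6 - 1*2 = 6 - 2 = 4)
1/(j + (Z(-190, r(8, -3)) + 8620)) = 1/(4 + ((-58 - 1*(-190)) + 8620)) = 1/(4 + ((-58 + 190) + 8620)) = 1/(4 + (132 + 8620)) = 1/(4 + 8752) = 1/8756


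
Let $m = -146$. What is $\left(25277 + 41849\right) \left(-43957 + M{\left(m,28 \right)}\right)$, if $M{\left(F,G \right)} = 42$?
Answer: $-2947838290$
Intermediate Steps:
$\left(25277 + 41849\right) \left(-43957 + M{\left(m,28 \right)}\right) = \left(25277 + 41849\right) \left(-43957 + 42\right) = 67126 \left(-43915\right) = -2947838290$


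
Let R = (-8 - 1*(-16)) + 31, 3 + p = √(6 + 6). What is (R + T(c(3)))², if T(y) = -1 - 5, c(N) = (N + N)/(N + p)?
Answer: 1089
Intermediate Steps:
p = -3 + 2*√3 (p = -3 + √(6 + 6) = -3 + √12 = -3 + 2*√3 ≈ 0.46410)
c(N) = 2*N/(-3 + N + 2*√3) (c(N) = (N + N)/(N + (-3 + 2*√3)) = (2*N)/(-3 + N + 2*√3) = 2*N/(-3 + N + 2*√3))
T(y) = -6
R = 39 (R = (-8 + 16) + 31 = 8 + 31 = 39)
(R + T(c(3)))² = (39 - 6)² = 33² = 1089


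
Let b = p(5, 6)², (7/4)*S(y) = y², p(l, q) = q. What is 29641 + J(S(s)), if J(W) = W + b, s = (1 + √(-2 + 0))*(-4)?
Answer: 207675/7 + 128*I*√2/7 ≈ 29668.0 + 25.86*I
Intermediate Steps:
s = -4 - 4*I*√2 (s = (1 + √(-2))*(-4) = (1 + I*√2)*(-4) = -4 - 4*I*√2 ≈ -4.0 - 5.6569*I)
S(y) = 4*y²/7
b = 36 (b = 6² = 36)
J(W) = 36 + W (J(W) = W + 36 = 36 + W)
29641 + J(S(s)) = 29641 + (36 + 4*(-4 - 4*I*√2)²/7) = 29677 + 4*(-4 - 4*I*√2)²/7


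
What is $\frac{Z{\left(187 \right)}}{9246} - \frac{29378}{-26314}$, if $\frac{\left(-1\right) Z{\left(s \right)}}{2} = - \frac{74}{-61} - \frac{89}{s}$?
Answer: $\frac{258169109772}{231276206359} \approx 1.1163$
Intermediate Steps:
$Z{\left(s \right)} = - \frac{148}{61} + \frac{178}{s}$ ($Z{\left(s \right)} = - 2 \left(- \frac{74}{-61} - \frac{89}{s}\right) = - 2 \left(\left(-74\right) \left(- \frac{1}{61}\right) - \frac{89}{s}\right) = - 2 \left(\frac{74}{61} - \frac{89}{s}\right) = - \frac{148}{61} + \frac{178}{s}$)
$\frac{Z{\left(187 \right)}}{9246} - \frac{29378}{-26314} = \frac{- \frac{148}{61} + \frac{178}{187}}{9246} - \frac{29378}{-26314} = \left(- \frac{148}{61} + 178 \cdot \frac{1}{187}\right) \frac{1}{9246} - - \frac{14689}{13157} = \left(- \frac{148}{61} + \frac{178}{187}\right) \frac{1}{9246} + \frac{14689}{13157} = \left(- \frac{16818}{11407}\right) \frac{1}{9246} + \frac{14689}{13157} = - \frac{2803}{17578187} + \frac{14689}{13157} = \frac{258169109772}{231276206359}$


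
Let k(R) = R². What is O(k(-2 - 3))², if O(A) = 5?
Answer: 25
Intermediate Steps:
O(k(-2 - 3))² = 5² = 25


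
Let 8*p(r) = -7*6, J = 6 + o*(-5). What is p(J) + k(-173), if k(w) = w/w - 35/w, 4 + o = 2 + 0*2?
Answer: -2801/692 ≈ -4.0477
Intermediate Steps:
o = -2 (o = -4 + (2 + 0*2) = -4 + (2 + 0) = -4 + 2 = -2)
J = 16 (J = 6 - 2*(-5) = 6 + 10 = 16)
p(r) = -21/4 (p(r) = (-7*6)/8 = (⅛)*(-42) = -21/4)
k(w) = 1 - 35/w
p(J) + k(-173) = -21/4 + (-35 - 173)/(-173) = -21/4 - 1/173*(-208) = -21/4 + 208/173 = -2801/692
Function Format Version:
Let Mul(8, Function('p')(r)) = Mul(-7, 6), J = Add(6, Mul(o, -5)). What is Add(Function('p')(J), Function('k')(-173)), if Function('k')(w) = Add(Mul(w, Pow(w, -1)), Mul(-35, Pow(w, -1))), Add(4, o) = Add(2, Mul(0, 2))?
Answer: Rational(-2801, 692) ≈ -4.0477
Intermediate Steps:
o = -2 (o = Add(-4, Add(2, Mul(0, 2))) = Add(-4, Add(2, 0)) = Add(-4, 2) = -2)
J = 16 (J = Add(6, Mul(-2, -5)) = Add(6, 10) = 16)
Function('p')(r) = Rational(-21, 4) (Function('p')(r) = Mul(Rational(1, 8), Mul(-7, 6)) = Mul(Rational(1, 8), -42) = Rational(-21, 4))
Function('k')(w) = Add(1, Mul(-35, Pow(w, -1)))
Add(Function('p')(J), Function('k')(-173)) = Add(Rational(-21, 4), Mul(Pow(-173, -1), Add(-35, -173))) = Add(Rational(-21, 4), Mul(Rational(-1, 173), -208)) = Add(Rational(-21, 4), Rational(208, 173)) = Rational(-2801, 692)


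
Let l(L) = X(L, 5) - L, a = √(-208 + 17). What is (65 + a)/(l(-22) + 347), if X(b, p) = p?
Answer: 65/374 + I*√191/374 ≈ 0.1738 + 0.036953*I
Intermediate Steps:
a = I*√191 (a = √(-191) = I*√191 ≈ 13.82*I)
l(L) = 5 - L
(65 + a)/(l(-22) + 347) = (65 + I*√191)/((5 - 1*(-22)) + 347) = (65 + I*√191)/((5 + 22) + 347) = (65 + I*√191)/(27 + 347) = (65 + I*√191)/374 = (65 + I*√191)*(1/374) = 65/374 + I*√191/374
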